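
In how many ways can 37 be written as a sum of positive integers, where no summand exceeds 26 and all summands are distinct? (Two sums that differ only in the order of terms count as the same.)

717

A full systematic count gives 717.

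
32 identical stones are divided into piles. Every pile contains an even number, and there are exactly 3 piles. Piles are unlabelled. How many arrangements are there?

The partitions of 32 that satisfy the conditions:
28+2+2
26+4+2
24+6+2
24+4+4
22+8+2
22+6+4
20+10+2
20+8+4
20+6+6
18+12+2
18+10+4
18+8+6
16+14+2
16+12+4
16+10+6
16+8+8
14+14+4
14+12+6
14+10+8
12+12+8
12+10+10

21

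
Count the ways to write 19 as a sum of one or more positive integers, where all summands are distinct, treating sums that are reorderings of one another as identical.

54

A partial list (first 12 by largest part):
19
18 + 1
17 + 2
16 + 3
16 + 2 + 1
15 + 4
15 + 3 + 1
14 + 5
14 + 4 + 1
14 + 3 + 2
13 + 6
13 + 5 + 1
…and 42 more, for 54 total.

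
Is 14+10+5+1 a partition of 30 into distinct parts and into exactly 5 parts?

No

The parts sum to 30, and the condition 'there are exactly 5 summands' is violated.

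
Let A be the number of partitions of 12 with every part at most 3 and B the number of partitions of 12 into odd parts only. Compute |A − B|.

4

Partitions of 12 with every part at most 3: 19.
Partitions of 12 into odd parts only: 15.
|19 − 15| = 4.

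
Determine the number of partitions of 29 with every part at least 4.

115

Enumerating by decreasing first part gives 115 partitions in all.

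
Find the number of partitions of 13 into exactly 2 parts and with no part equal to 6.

Enumerating:
12, 1
11, 2
10, 3
9, 4
8, 5

5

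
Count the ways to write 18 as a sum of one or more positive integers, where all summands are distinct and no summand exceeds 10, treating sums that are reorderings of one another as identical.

27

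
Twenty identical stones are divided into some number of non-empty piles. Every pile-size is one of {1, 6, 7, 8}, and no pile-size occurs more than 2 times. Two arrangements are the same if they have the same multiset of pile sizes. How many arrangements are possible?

The partitions of 20 that satisfy the conditions:
8 + 6 + 6
7 + 7 + 6
7 + 6 + 6 + 1

3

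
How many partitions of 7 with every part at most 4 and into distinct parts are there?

2

They are:
4,3
4,2,1
Counting gives 2.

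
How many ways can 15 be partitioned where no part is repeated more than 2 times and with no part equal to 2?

A partial list (first 12 by largest part):
15
14 + 1
13 + 1 + 1
12 + 3
11 + 4
11 + 3 + 1
10 + 5
10 + 4 + 1
10 + 3 + 1 + 1
9 + 6
9 + 5 + 1
9 + 4 + 1 + 1
…and 22 more, for 34 total.

34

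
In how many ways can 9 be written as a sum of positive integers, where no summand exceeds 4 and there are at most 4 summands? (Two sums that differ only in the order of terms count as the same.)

They are:
1 + 4 + 4
2 + 3 + 4
1 + 1 + 3 + 4
1 + 2 + 2 + 4
3 + 3 + 3
1 + 2 + 3 + 3
2 + 2 + 2 + 3
That's 7 in total.

7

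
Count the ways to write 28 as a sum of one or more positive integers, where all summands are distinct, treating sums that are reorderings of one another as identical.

222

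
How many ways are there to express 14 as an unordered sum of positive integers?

Systematic enumeration (by largest part, then next-largest, …) yields 135.

135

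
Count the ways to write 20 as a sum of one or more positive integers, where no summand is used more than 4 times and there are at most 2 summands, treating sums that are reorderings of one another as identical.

11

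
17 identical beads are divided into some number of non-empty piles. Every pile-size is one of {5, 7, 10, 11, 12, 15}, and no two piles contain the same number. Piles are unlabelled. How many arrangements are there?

Listing the qualifying partitions of 17:
5,12
7,10

2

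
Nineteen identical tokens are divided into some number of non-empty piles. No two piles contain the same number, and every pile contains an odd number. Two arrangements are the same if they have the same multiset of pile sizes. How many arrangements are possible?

6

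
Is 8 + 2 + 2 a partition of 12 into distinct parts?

The parts sum to 12, and the condition 'all summands are distinct' is violated.

No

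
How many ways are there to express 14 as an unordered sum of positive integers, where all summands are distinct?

22

Enumerating:
14
13 + 1
12 + 2
11 + 3
11 + 2 + 1
10 + 4
10 + 3 + 1
9 + 5
9 + 4 + 1
9 + 3 + 2
8 + 6
8 + 5 + 1
8 + 4 + 2
8 + 3 + 2 + 1
7 + 6 + 1
7 + 5 + 2
7 + 4 + 3
7 + 4 + 2 + 1
6 + 5 + 3
6 + 5 + 2 + 1
6 + 4 + 3 + 1
5 + 4 + 3 + 2
That's 22 in total.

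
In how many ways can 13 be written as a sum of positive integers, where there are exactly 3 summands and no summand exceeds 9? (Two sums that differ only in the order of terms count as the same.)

12

Listing the qualifying partitions of 13:
9 + 3 + 1
9 + 2 + 2
8 + 4 + 1
8 + 3 + 2
7 + 5 + 1
7 + 4 + 2
7 + 3 + 3
6 + 6 + 1
6 + 5 + 2
6 + 4 + 3
5 + 5 + 3
5 + 4 + 4
Counting gives 12.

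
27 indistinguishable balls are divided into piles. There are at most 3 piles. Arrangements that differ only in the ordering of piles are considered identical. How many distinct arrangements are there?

There are 75 such partitions.

75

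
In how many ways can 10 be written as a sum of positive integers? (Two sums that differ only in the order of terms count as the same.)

There are too many to list fully; the first 12 (by largest part) are:
10
9,1
8,2
8,1,1
7,3
7,2,1
7,1,1,1
6,4
6,3,1
6,2,2
6,2,1,1
6,1,1,1,1
…and 30 more, for 42 total.

42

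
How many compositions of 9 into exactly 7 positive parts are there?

A composition of 9 into 7 positive parts is chosen by placing 6 dividers among the 8 gaps between 9 units: C(8,6) = 28.

28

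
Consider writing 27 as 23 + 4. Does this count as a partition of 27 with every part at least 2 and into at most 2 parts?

Yes

The parts sum to 27, and the condition 'every summand is at least 2' holds; the condition 'there are at most 2 summands' holds.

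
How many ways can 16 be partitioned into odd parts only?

There are too many to list fully; the first 12 (by largest part) are:
15+1
13+3
13+1+1+1
11+5
11+3+1+1
11+1+1+1+1+1
9+7
9+5+1+1
9+3+3+1
9+3+1+1+1+1
9+1+1+1+1+1+1+1
7+7+1+1
…and 20 more, for 32 total.

32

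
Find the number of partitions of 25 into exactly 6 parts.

235

Systematic enumeration (by largest part, then next-largest, …) yields 235.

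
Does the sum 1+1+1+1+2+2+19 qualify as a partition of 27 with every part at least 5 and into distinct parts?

No

The parts sum to 27, and the condition 'every summand is at least 5' is violated.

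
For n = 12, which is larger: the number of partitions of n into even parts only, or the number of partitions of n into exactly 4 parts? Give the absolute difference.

Partitions of 12 into even parts only: 11.
Partitions of 12 into exactly 4 parts: 15.
|11 − 15| = 4.

4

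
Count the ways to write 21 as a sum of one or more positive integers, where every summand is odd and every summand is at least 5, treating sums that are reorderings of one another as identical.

4

Enumerating:
21
11, 5, 5
9, 7, 5
7, 7, 7
Counting gives 4.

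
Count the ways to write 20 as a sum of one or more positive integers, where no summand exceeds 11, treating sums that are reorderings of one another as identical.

560

Counting exhaustively, 560 partitions satisfy the conditions.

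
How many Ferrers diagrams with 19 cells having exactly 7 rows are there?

There are too many to list fully; the first 12 (by largest part) are:
13+1+1+1+1+1+1
12+2+1+1+1+1+1
11+3+1+1+1+1+1
11+2+2+1+1+1+1
10+4+1+1+1+1+1
10+3+2+1+1+1+1
10+2+2+2+1+1+1
9+5+1+1+1+1+1
9+4+2+1+1+1+1
9+3+3+1+1+1+1
9+3+2+2+1+1+1
9+2+2+2+2+1+1
…and 53 more, for 65 total.

65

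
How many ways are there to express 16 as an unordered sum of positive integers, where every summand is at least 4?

11

They are:
16
12+4
11+5
10+6
9+7
8+8
8+4+4
7+5+4
6+6+4
6+5+5
4+4+4+4
Counting gives 11.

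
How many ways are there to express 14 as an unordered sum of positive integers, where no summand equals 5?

105

A full systematic count gives 105.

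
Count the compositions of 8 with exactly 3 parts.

By stars and bars with positive parts, the count is C(7,2) = 21.

21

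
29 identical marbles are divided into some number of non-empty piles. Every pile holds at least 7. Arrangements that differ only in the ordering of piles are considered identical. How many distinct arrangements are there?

Listing the qualifying partitions of 29:
29
22, 7
21, 8
20, 9
19, 10
18, 11
17, 12
16, 13
15, 14
15, 7, 7
14, 8, 7
13, 9, 7
13, 8, 8
12, 10, 7
12, 9, 8
11, 11, 7
11, 10, 8
11, 9, 9
10, 10, 9
8, 7, 7, 7

20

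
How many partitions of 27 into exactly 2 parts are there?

Enumerating:
1, 26
2, 25
3, 24
4, 23
5, 22
6, 21
7, 20
8, 19
9, 18
10, 17
11, 16
12, 15
13, 14
Counting gives 13.

13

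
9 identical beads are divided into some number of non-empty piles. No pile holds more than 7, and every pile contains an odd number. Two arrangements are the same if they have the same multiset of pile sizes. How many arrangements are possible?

Enumerating:
7 + 1 + 1
5 + 3 + 1
5 + 1 + 1 + 1 + 1
3 + 3 + 3
3 + 3 + 1 + 1 + 1
3 + 1 + 1 + 1 + 1 + 1 + 1
1 + 1 + 1 + 1 + 1 + 1 + 1 + 1 + 1
Counting gives 7.

7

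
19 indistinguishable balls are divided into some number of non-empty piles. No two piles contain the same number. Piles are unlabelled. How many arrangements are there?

There are too many to list fully; the first 12 (by largest part) are:
19
1, 18
2, 17
3, 16
1, 2, 16
4, 15
1, 3, 15
5, 14
1, 4, 14
2, 3, 14
6, 13
1, 5, 13
…and 42 more, for 54 total.

54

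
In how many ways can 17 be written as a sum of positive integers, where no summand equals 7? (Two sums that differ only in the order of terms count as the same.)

255

Direct enumeration gives 255 partitions.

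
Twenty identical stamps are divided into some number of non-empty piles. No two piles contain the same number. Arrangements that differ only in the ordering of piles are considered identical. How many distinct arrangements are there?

64

There are too many to list fully; the first 12 (by largest part) are:
20
19+1
18+2
17+3
17+2+1
16+4
16+3+1
15+5
15+4+1
15+3+2
14+6
14+5+1
…and 52 more, for 64 total.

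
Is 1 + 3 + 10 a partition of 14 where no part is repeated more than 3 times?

Yes

The parts sum to 14, and the condition 'no summand is used more than 3 times' holds.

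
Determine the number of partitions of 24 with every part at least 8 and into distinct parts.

The partitions of 24 that satisfy the conditions:
24
8 + 16
9 + 15
10 + 14
11 + 13
That's 5 in total.

5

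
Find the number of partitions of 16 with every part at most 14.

229

There are 229 such partitions.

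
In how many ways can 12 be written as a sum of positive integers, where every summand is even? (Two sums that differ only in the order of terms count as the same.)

11

Listing the qualifying partitions of 12:
12
10+2
8+4
8+2+2
6+6
6+4+2
6+2+2+2
4+4+4
4+4+2+2
4+2+2+2+2
2+2+2+2+2+2
Counting gives 11.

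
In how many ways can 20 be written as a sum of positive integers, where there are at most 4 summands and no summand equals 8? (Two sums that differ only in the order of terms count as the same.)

89

Counting exhaustively, 89 partitions satisfy the conditions.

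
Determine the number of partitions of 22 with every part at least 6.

11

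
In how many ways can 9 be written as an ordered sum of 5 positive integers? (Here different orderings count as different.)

70

Place 4 bars in the 8 internal gaps of a row of 9 dots: C(8,4) = 70.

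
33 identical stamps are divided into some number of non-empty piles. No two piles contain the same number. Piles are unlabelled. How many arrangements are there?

Counting exhaustively, 448 partitions satisfy the conditions.

448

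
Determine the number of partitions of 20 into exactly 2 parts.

10

The partitions of 20 that satisfy the conditions:
19 + 1
18 + 2
17 + 3
16 + 4
15 + 5
14 + 6
13 + 7
12 + 8
11 + 9
10 + 10
That's 10 in total.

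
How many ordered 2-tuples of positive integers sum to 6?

5

By stars and bars with positive parts, the count is C(5,1) = 5.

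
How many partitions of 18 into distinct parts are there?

A partial list (first 12 by largest part):
18
1, 17
2, 16
3, 15
1, 2, 15
4, 14
1, 3, 14
5, 13
1, 4, 13
2, 3, 13
6, 12
1, 5, 12
…and 34 more, for 46 total.

46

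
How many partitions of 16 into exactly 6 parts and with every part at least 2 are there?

5

Listing the qualifying partitions of 16:
2,2,2,2,2,6
2,2,2,2,3,5
2,2,2,2,4,4
2,2,2,3,3,4
2,2,3,3,3,3
That's 5 in total.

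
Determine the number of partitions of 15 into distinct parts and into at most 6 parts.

27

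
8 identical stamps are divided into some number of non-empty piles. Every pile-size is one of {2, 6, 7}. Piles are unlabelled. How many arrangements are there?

2

Listing the qualifying partitions of 8:
6,2
2,2,2,2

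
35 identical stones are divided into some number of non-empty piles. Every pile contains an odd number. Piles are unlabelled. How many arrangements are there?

585

Systematic enumeration (by largest part, then next-largest, …) yields 585.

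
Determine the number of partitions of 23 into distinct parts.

Direct enumeration gives 104 partitions.

104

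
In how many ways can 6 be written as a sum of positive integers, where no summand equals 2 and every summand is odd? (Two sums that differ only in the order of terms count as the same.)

4

Enumerating:
5 + 1
3 + 3
3 + 1 + 1 + 1
1 + 1 + 1 + 1 + 1 + 1
That's 4 in total.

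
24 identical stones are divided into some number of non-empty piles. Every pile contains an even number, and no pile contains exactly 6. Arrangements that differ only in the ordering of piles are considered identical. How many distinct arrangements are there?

There are too many to list fully; the first 12 (by largest part) are:
24
22,2
20,4
20,2,2
18,4,2
18,2,2,2
16,8
16,4,4
16,4,2,2
16,2,2,2,2
14,10
14,8,2
…and 35 more, for 47 total.

47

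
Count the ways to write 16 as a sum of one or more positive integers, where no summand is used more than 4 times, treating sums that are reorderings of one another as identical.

Direct enumeration gives 164 partitions.

164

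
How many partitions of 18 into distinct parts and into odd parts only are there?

Enumerating:
17+1
15+3
13+5
11+7
9+5+3+1
That's 5 in total.

5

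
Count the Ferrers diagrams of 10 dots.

42

A partial list (first 12 by largest part):
10
9, 1
8, 2
8, 1, 1
7, 3
7, 2, 1
7, 1, 1, 1
6, 4
6, 3, 1
6, 2, 2
6, 2, 1, 1
6, 1, 1, 1, 1
…and 30 more, for 42 total.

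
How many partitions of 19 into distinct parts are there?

54

A partial list (first 12 by largest part):
19
1 + 18
2 + 17
3 + 16
1 + 2 + 16
4 + 15
1 + 3 + 15
5 + 14
1 + 4 + 14
2 + 3 + 14
6 + 13
1 + 5 + 13
…and 42 more, for 54 total.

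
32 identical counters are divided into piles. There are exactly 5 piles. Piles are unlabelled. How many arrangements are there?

There are 480 such partitions.

480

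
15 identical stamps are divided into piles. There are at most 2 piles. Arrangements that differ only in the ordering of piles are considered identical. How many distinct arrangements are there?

They are:
15
14, 1
13, 2
12, 3
11, 4
10, 5
9, 6
8, 7

8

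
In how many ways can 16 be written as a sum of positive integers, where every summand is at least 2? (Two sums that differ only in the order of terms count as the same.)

There are too many to list fully; the first 12 (by largest part) are:
16
14, 2
13, 3
12, 4
12, 2, 2
11, 5
11, 3, 2
10, 6
10, 4, 2
10, 3, 3
10, 2, 2, 2
9, 7
…and 43 more, for 55 total.

55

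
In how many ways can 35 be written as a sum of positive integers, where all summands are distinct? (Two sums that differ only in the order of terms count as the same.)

Systematic enumeration (by largest part, then next-largest, …) yields 585.

585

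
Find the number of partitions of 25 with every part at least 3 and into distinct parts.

44

A partial list (first 12 by largest part):
25
3 + 22
4 + 21
5 + 20
6 + 19
7 + 18
3 + 4 + 18
8 + 17
3 + 5 + 17
9 + 16
3 + 6 + 16
4 + 5 + 16
…and 32 more, for 44 total.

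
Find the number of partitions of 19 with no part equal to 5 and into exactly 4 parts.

A partial list (first 12 by largest part):
16,1,1,1
15,2,1,1
14,3,1,1
14,2,2,1
13,4,1,1
13,3,2,1
13,2,2,2
12,4,2,1
12,3,3,1
12,3,2,2
11,6,1,1
11,4,3,1
…and 26 more, for 38 total.

38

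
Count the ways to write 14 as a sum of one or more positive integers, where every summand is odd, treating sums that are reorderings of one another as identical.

22

Listing the qualifying partitions of 14:
13+1
11+3
11+1+1+1
9+5
9+3+1+1
9+1+1+1+1+1
7+7
7+5+1+1
7+3+3+1
7+3+1+1+1+1
7+1+1+1+1+1+1+1
5+5+3+1
5+5+1+1+1+1
5+3+3+3
5+3+3+1+1+1
5+3+1+1+1+1+1+1
5+1+1+1+1+1+1+1+1+1
3+3+3+3+1+1
3+3+3+1+1+1+1+1
3+3+1+1+1+1+1+1+1+1
3+1+1+1+1+1+1+1+1+1+1+1
1+1+1+1+1+1+1+1+1+1+1+1+1+1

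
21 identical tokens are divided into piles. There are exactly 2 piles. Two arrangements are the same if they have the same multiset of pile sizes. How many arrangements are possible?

10

Enumerating:
1 + 20
2 + 19
3 + 18
4 + 17
5 + 16
6 + 15
7 + 14
8 + 13
9 + 12
10 + 11
That's 10 in total.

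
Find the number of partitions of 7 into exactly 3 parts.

The partitions of 7 that satisfy the conditions:
1, 1, 5
1, 2, 4
1, 3, 3
2, 2, 3

4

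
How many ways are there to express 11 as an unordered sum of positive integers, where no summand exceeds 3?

Enumerating:
2+3+3+3
1+1+3+3+3
1+2+2+3+3
1+1+1+2+3+3
1+1+1+1+1+3+3
2+2+2+2+3
1+1+2+2+2+3
1+1+1+1+2+2+3
1+1+1+1+1+1+2+3
1+1+1+1+1+1+1+1+3
1+2+2+2+2+2
1+1+1+2+2+2+2
1+1+1+1+1+2+2+2
1+1+1+1+1+1+1+2+2
1+1+1+1+1+1+1+1+1+2
1+1+1+1+1+1+1+1+1+1+1
Counting gives 16.

16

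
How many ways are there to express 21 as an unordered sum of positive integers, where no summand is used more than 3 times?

Enumerating by decreasing first part gives 395 partitions in all.

395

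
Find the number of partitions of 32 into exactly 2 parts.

16

Enumerating:
1 + 31
2 + 30
3 + 29
4 + 28
5 + 27
6 + 26
7 + 25
8 + 24
9 + 23
10 + 22
11 + 21
12 + 20
13 + 19
14 + 18
15 + 17
16 + 16
Counting gives 16.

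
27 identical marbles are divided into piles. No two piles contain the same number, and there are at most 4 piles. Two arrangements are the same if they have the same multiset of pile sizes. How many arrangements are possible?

134

There are 134 such partitions.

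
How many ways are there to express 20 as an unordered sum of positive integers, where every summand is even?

42

A partial list (first 12 by largest part):
20
18, 2
16, 4
16, 2, 2
14, 6
14, 4, 2
14, 2, 2, 2
12, 8
12, 6, 2
12, 4, 4
12, 4, 2, 2
12, 2, 2, 2, 2
…and 30 more, for 42 total.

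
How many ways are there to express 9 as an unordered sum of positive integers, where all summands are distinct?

8

Enumerating:
9
1+8
2+7
3+6
1+2+6
4+5
1+3+5
2+3+4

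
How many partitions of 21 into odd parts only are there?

Systematic enumeration (by largest part, then next-largest, …) yields 76.

76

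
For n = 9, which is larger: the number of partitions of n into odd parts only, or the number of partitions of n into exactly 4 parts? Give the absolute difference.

2

Partitions of 9 into odd parts only: 8.
Partitions of 9 into exactly 4 parts: 6.
|8 − 6| = 2.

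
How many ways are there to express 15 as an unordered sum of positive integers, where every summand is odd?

27

A partial list (first 12 by largest part):
15
13,1,1
11,3,1
11,1,1,1,1
9,5,1
9,3,3
9,3,1,1,1
9,1,1,1,1,1,1
7,7,1
7,5,3
7,5,1,1,1
7,3,3,1,1
…and 15 more, for 27 total.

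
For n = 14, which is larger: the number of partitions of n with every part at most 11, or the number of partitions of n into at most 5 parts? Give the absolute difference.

Partitions of 14 with every part at most 11: 131.
Partitions of 14 into at most 5 parts: 70.
|131 − 70| = 61.

61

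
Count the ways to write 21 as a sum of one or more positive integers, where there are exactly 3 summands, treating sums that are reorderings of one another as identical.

There are too many to list fully; the first 12 (by largest part) are:
19,1,1
18,2,1
17,3,1
17,2,2
16,4,1
16,3,2
15,5,1
15,4,2
15,3,3
14,6,1
14,5,2
14,4,3
…and 25 more, for 37 total.

37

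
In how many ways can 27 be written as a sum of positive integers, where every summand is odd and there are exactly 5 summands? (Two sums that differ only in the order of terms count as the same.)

37

There are too many to list fully; the first 12 (by largest part) are:
23,1,1,1,1
21,3,1,1,1
19,5,1,1,1
19,3,3,1,1
17,7,1,1,1
17,5,3,1,1
17,3,3,3,1
15,9,1,1,1
15,7,3,1,1
15,5,5,1,1
15,5,3,3,1
15,3,3,3,3
…and 25 more, for 37 total.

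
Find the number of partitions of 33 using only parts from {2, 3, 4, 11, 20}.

54

There are too many to list fully; the first 12 (by largest part) are:
2, 11, 20
2, 3, 4, 4, 20
3, 3, 3, 4, 20
2, 2, 2, 3, 4, 20
2, 2, 3, 3, 3, 20
2, 2, 2, 2, 2, 3, 20
11, 11, 11
3, 4, 4, 11, 11
2, 2, 3, 4, 11, 11
2, 3, 3, 3, 11, 11
2, 2, 2, 2, 3, 11, 11
2, 4, 4, 4, 4, 4, 11
…and 42 more, for 54 total.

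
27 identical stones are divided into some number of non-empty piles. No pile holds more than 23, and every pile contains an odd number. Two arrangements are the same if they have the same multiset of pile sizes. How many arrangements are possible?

There are 190 such partitions.

190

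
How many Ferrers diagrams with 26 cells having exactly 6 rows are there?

282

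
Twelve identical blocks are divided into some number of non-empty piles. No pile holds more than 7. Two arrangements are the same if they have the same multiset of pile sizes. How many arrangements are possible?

65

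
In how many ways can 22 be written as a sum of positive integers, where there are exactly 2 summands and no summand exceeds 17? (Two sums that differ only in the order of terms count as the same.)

Listing the qualifying partitions of 22:
17 + 5
16 + 6
15 + 7
14 + 8
13 + 9
12 + 10
11 + 11
That's 7 in total.

7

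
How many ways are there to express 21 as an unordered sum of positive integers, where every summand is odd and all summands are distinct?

They are:
21
17,3,1
15,5,1
13,7,1
13,5,3
11,9,1
11,7,3
9,7,5

8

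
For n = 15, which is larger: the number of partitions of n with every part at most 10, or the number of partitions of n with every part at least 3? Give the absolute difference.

Partitions of 15 with every part at most 10: 164.
Partitions of 15 with every part at least 3: 17.
|164 − 17| = 147.

147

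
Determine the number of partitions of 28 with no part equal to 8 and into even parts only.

93

Direct enumeration gives 93 partitions.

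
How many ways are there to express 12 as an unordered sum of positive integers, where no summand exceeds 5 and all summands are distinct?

2

Enumerating:
5 + 4 + 3
5 + 4 + 2 + 1
That's 2 in total.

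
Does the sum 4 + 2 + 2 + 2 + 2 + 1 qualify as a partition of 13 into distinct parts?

No

The parts sum to 13, and the condition 'all summands are distinct' is violated.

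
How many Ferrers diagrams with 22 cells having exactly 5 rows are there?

Counting exhaustively, 119 partitions satisfy the conditions.

119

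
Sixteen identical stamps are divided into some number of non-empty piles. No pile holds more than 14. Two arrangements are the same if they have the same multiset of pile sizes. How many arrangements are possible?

Enumerating by decreasing first part gives 229 partitions in all.

229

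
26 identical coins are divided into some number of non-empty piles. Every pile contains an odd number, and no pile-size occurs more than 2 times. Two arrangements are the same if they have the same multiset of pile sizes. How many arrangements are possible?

38

A partial list (first 12 by largest part):
25, 1
23, 3
21, 5
21, 3, 1, 1
19, 7
19, 5, 1, 1
19, 3, 3, 1
17, 9
17, 7, 1, 1
17, 5, 3, 1
15, 11
15, 9, 1, 1
…and 26 more, for 38 total.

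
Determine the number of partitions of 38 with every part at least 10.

Enumerating:
38
28, 10
27, 11
26, 12
25, 13
24, 14
23, 15
22, 16
21, 17
20, 18
19, 19
18, 10, 10
17, 11, 10
16, 12, 10
16, 11, 11
15, 13, 10
15, 12, 11
14, 14, 10
14, 13, 11
14, 12, 12
13, 13, 12

21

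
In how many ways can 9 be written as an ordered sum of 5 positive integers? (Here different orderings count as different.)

70

A composition of 9 into 5 positive parts is chosen by placing 4 dividers among the 8 gaps between 9 units: C(8,4) = 70.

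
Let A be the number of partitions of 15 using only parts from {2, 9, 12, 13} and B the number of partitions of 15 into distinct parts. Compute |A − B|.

Partitions of 15 using only parts from {2, 9, 12, 13}: 2.
Partitions of 15 into distinct parts: 27.
|2 − 27| = 25.

25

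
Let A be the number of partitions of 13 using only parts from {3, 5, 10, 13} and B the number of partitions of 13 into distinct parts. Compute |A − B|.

15

Partitions of 13 using only parts from {3, 5, 10, 13}: 3.
Partitions of 13 into distinct parts: 18.
|3 − 18| = 15.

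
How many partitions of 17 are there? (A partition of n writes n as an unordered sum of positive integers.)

297

There are 297 such partitions.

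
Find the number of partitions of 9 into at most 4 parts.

The partitions of 9 that satisfy the conditions:
9
8+1
7+2
7+1+1
6+3
6+2+1
6+1+1+1
5+4
5+3+1
5+2+2
5+2+1+1
4+4+1
4+3+2
4+3+1+1
4+2+2+1
3+3+3
3+3+2+1
3+2+2+2
Counting gives 18.

18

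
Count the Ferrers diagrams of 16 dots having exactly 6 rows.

There are too many to list fully; the first 12 (by largest part) are:
11,1,1,1,1,1
10,2,1,1,1,1
9,3,1,1,1,1
9,2,2,1,1,1
8,4,1,1,1,1
8,3,2,1,1,1
8,2,2,2,1,1
7,5,1,1,1,1
7,4,2,1,1,1
7,3,3,1,1,1
7,3,2,2,1,1
7,2,2,2,2,1
…and 23 more, for 35 total.

35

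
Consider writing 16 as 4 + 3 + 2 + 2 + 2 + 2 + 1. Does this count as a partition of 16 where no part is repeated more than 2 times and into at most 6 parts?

The parts sum to 16, and the condition 'no summand is used more than 2 times' is violated.

No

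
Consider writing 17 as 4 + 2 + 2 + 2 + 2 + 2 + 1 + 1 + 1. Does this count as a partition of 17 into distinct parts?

The parts sum to 17, and the condition 'all summands are distinct' is violated.

No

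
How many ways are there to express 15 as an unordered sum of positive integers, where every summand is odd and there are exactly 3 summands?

They are:
13+1+1
11+3+1
9+5+1
9+3+3
7+7+1
7+5+3
5+5+5
That's 7 in total.

7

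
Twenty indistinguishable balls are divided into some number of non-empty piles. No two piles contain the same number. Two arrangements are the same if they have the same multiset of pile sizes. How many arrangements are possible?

A partial list (first 12 by largest part):
20
19 + 1
18 + 2
17 + 3
17 + 2 + 1
16 + 4
16 + 3 + 1
15 + 5
15 + 4 + 1
15 + 3 + 2
14 + 6
14 + 5 + 1
…and 52 more, for 64 total.

64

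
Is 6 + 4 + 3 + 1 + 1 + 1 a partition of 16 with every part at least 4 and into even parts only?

No

The parts sum to 16, and the condition 'every summand is at least 4' is violated.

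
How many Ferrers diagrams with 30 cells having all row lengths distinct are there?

There are 296 such partitions.

296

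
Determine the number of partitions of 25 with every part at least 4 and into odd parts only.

7

They are:
25
15+5+5
13+7+5
11+9+5
11+7+7
9+9+7
5+5+5+5+5
That's 7 in total.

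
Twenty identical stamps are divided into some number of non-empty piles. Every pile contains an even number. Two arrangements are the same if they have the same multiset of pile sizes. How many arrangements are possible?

42

A partial list (first 12 by largest part):
20
18+2
16+4
16+2+2
14+6
14+4+2
14+2+2+2
12+8
12+6+2
12+4+4
12+4+2+2
12+2+2+2+2
…and 30 more, for 42 total.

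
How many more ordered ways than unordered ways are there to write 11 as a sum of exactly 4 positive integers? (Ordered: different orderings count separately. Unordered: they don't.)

Compositions: C(10,3) = 120.
Unordered (partitions into 4 parts): 11.
Difference: 120 − 11 = 109.

109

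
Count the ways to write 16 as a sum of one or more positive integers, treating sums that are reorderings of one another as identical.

A full systematic count gives 231.

231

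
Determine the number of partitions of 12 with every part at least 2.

21

Listing the qualifying partitions of 12:
12
10, 2
9, 3
8, 4
8, 2, 2
7, 5
7, 3, 2
6, 6
6, 4, 2
6, 3, 3
6, 2, 2, 2
5, 5, 2
5, 4, 3
5, 3, 2, 2
4, 4, 4
4, 4, 2, 2
4, 3, 3, 2
4, 2, 2, 2, 2
3, 3, 3, 3
3, 3, 2, 2, 2
2, 2, 2, 2, 2, 2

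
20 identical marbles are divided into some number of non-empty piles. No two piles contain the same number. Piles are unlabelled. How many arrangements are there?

64

A partial list (first 12 by largest part):
20
19 + 1
18 + 2
17 + 3
17 + 2 + 1
16 + 4
16 + 3 + 1
15 + 5
15 + 4 + 1
15 + 3 + 2
14 + 6
14 + 5 + 1
…and 52 more, for 64 total.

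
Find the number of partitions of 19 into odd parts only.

A partial list (first 12 by largest part):
19
17, 1, 1
15, 3, 1
15, 1, 1, 1, 1
13, 5, 1
13, 3, 3
13, 3, 1, 1, 1
13, 1, 1, 1, 1, 1, 1
11, 7, 1
11, 5, 3
11, 5, 1, 1, 1
11, 3, 3, 1, 1
…and 42 more, for 54 total.

54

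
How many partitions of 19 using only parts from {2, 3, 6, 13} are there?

9

The partitions of 19 that satisfy the conditions:
13, 6
13, 3, 3
13, 2, 2, 2
6, 6, 3, 2, 2
6, 3, 3, 3, 2, 2
6, 3, 2, 2, 2, 2, 2
3, 3, 3, 3, 3, 2, 2
3, 3, 3, 2, 2, 2, 2, 2
3, 2, 2, 2, 2, 2, 2, 2, 2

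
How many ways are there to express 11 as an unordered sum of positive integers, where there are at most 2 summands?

6

Listing the qualifying partitions of 11:
11
10+1
9+2
8+3
7+4
6+5
That's 6 in total.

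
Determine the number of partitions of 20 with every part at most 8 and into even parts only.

23

The partitions of 20 that satisfy the conditions:
8+8+4
8+8+2+2
8+6+6
8+6+4+2
8+6+2+2+2
8+4+4+4
8+4+4+2+2
8+4+2+2+2+2
8+2+2+2+2+2+2
6+6+6+2
6+6+4+4
6+6+4+2+2
6+6+2+2+2+2
6+4+4+4+2
6+4+4+2+2+2
6+4+2+2+2+2+2
6+2+2+2+2+2+2+2
4+4+4+4+4
4+4+4+4+2+2
4+4+4+2+2+2+2
4+4+2+2+2+2+2+2
4+2+2+2+2+2+2+2+2
2+2+2+2+2+2+2+2+2+2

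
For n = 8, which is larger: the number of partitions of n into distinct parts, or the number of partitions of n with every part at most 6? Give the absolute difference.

14

Partitions of 8 into distinct parts: 6.
Partitions of 8 with every part at most 6: 20.
|6 − 20| = 14.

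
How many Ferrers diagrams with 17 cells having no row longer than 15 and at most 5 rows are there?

117

Counting exhaustively, 117 partitions satisfy the conditions.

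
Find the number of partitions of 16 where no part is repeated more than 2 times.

Counting exhaustively, 89 partitions satisfy the conditions.

89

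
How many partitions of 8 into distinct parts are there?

6

They are:
8
1, 7
2, 6
3, 5
1, 2, 5
1, 3, 4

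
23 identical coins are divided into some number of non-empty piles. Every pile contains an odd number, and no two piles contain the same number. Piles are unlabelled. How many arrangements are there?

They are:
23
19+3+1
17+5+1
15+7+1
15+5+3
13+9+1
13+7+3
11+9+3
11+7+5

9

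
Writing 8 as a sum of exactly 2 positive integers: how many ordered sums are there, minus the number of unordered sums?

Compositions: C(7,1) = 7.
Partitions of 8 into exactly 2 parts: 4.
Difference: 7 − 4 = 3.

3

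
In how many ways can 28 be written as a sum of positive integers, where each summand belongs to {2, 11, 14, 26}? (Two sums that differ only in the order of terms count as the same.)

5

They are:
2, 26
14, 14
2, 2, 2, 2, 2, 2, 2, 14
2, 2, 2, 11, 11
2, 2, 2, 2, 2, 2, 2, 2, 2, 2, 2, 2, 2, 2
That's 5 in total.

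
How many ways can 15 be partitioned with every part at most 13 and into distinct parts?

25

The partitions of 15 that satisfy the conditions:
13, 2
12, 3
12, 2, 1
11, 4
11, 3, 1
10, 5
10, 4, 1
10, 3, 2
9, 6
9, 5, 1
9, 4, 2
9, 3, 2, 1
8, 7
8, 6, 1
8, 5, 2
8, 4, 3
8, 4, 2, 1
7, 6, 2
7, 5, 3
7, 5, 2, 1
7, 4, 3, 1
6, 5, 4
6, 5, 3, 1
6, 4, 3, 2
5, 4, 3, 2, 1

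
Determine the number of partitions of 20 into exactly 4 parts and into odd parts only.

15

The partitions of 20 that satisfy the conditions:
17, 1, 1, 1
15, 3, 1, 1
13, 5, 1, 1
13, 3, 3, 1
11, 7, 1, 1
11, 5, 3, 1
11, 3, 3, 3
9, 9, 1, 1
9, 7, 3, 1
9, 5, 5, 1
9, 5, 3, 3
7, 7, 5, 1
7, 7, 3, 3
7, 5, 5, 3
5, 5, 5, 5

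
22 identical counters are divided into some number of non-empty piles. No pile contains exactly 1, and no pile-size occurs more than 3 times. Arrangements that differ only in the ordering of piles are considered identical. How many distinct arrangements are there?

Direct enumeration gives 160 partitions.

160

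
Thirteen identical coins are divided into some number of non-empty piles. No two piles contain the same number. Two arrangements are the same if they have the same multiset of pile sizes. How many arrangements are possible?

18

They are:
13
1,12
2,11
3,10
1,2,10
4,9
1,3,9
5,8
1,4,8
2,3,8
6,7
1,5,7
2,4,7
1,2,3,7
2,5,6
3,4,6
1,2,4,6
1,3,4,5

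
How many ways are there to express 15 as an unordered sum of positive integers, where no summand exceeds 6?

Direct enumeration gives 110 partitions.

110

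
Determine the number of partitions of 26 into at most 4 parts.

A full systematic count gives 206.

206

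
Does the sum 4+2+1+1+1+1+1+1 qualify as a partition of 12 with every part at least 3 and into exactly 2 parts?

The parts sum to 12, and the condition 'every summand is at least 3' is violated.

No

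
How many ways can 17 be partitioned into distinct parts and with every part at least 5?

5

They are:
17
12,5
11,6
10,7
9,8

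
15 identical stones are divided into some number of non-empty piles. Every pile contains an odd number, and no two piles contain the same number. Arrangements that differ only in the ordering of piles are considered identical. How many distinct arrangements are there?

They are:
15
11, 3, 1
9, 5, 1
7, 5, 3

4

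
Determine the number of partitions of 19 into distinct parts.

A partial list (first 12 by largest part):
19
18,1
17,2
16,3
16,2,1
15,4
15,3,1
14,5
14,4,1
14,3,2
13,6
13,5,1
…and 42 more, for 54 total.

54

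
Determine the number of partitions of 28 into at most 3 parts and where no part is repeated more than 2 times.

80

Enumerating by decreasing first part gives 80 partitions in all.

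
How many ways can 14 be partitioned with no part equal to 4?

93

Counting exhaustively, 93 partitions satisfy the conditions.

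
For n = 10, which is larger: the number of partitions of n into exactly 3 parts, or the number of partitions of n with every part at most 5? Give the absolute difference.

Partitions of 10 into exactly 3 parts: 8.
Partitions of 10 with every part at most 5: 30.
|8 − 30| = 22.

22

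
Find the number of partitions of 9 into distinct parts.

8

The partitions of 9 that satisfy the conditions:
9
8, 1
7, 2
6, 3
6, 2, 1
5, 4
5, 3, 1
4, 3, 2
Counting gives 8.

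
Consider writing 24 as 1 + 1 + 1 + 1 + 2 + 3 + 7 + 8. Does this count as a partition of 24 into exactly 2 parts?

No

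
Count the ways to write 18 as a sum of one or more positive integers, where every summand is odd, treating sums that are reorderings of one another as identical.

46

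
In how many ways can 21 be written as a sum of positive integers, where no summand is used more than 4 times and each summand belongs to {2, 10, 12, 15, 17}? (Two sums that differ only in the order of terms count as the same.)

2

Listing the qualifying partitions of 21:
17+2+2
15+2+2+2
Counting gives 2.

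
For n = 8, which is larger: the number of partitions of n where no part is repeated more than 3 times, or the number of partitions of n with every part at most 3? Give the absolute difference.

Partitions of 8 where no part is repeated more than 3 times: 16.
Partitions of 8 with every part at most 3: 10.
|16 − 10| = 6.

6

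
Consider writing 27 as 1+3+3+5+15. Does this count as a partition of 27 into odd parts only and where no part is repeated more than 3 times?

Yes

The parts sum to 27, and the condition 'every summand is odd' holds; the condition 'no summand is used more than 3 times' holds.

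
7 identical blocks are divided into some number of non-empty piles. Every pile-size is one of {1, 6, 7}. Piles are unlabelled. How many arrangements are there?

Enumerating:
7
6 + 1
1 + 1 + 1 + 1 + 1 + 1 + 1

3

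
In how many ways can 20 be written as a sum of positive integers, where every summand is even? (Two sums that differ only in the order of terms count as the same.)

A partial list (first 12 by largest part):
20
18,2
16,4
16,2,2
14,6
14,4,2
14,2,2,2
12,8
12,6,2
12,4,4
12,4,2,2
12,2,2,2,2
…and 30 more, for 42 total.

42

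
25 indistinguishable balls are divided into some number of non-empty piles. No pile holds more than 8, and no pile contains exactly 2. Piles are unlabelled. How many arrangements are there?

There are 326 such partitions.

326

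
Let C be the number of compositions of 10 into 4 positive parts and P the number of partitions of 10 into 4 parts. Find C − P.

75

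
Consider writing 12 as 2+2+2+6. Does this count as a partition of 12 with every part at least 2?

Yes

The parts sum to 12, and the condition 'every summand is at least 2' holds.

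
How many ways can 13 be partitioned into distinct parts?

18

The partitions of 13 that satisfy the conditions:
13
1 + 12
2 + 11
3 + 10
1 + 2 + 10
4 + 9
1 + 3 + 9
5 + 8
1 + 4 + 8
2 + 3 + 8
6 + 7
1 + 5 + 7
2 + 4 + 7
1 + 2 + 3 + 7
2 + 5 + 6
3 + 4 + 6
1 + 2 + 4 + 6
1 + 3 + 4 + 5
That's 18 in total.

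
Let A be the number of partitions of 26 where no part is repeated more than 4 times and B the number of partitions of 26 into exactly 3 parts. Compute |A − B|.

1358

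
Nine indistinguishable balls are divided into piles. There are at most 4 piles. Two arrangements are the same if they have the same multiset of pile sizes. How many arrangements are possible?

Listing the qualifying partitions of 9:
9
1, 8
2, 7
1, 1, 7
3, 6
1, 2, 6
1, 1, 1, 6
4, 5
1, 3, 5
2, 2, 5
1, 1, 2, 5
1, 4, 4
2, 3, 4
1, 1, 3, 4
1, 2, 2, 4
3, 3, 3
1, 2, 3, 3
2, 2, 2, 3
Counting gives 18.

18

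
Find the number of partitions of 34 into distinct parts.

512

Counting exhaustively, 512 partitions satisfy the conditions.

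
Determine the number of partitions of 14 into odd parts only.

22

They are:
13, 1
11, 3
11, 1, 1, 1
9, 5
9, 3, 1, 1
9, 1, 1, 1, 1, 1
7, 7
7, 5, 1, 1
7, 3, 3, 1
7, 3, 1, 1, 1, 1
7, 1, 1, 1, 1, 1, 1, 1
5, 5, 3, 1
5, 5, 1, 1, 1, 1
5, 3, 3, 3
5, 3, 3, 1, 1, 1
5, 3, 1, 1, 1, 1, 1, 1
5, 1, 1, 1, 1, 1, 1, 1, 1, 1
3, 3, 3, 3, 1, 1
3, 3, 3, 1, 1, 1, 1, 1
3, 3, 1, 1, 1, 1, 1, 1, 1, 1
3, 1, 1, 1, 1, 1, 1, 1, 1, 1, 1, 1
1, 1, 1, 1, 1, 1, 1, 1, 1, 1, 1, 1, 1, 1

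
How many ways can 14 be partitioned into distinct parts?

22

The partitions of 14 that satisfy the conditions:
14
13+1
12+2
11+3
11+2+1
10+4
10+3+1
9+5
9+4+1
9+3+2
8+6
8+5+1
8+4+2
8+3+2+1
7+6+1
7+5+2
7+4+3
7+4+2+1
6+5+3
6+5+2+1
6+4+3+1
5+4+3+2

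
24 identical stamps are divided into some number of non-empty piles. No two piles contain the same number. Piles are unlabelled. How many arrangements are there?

122

Enumerating by decreasing first part gives 122 partitions in all.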